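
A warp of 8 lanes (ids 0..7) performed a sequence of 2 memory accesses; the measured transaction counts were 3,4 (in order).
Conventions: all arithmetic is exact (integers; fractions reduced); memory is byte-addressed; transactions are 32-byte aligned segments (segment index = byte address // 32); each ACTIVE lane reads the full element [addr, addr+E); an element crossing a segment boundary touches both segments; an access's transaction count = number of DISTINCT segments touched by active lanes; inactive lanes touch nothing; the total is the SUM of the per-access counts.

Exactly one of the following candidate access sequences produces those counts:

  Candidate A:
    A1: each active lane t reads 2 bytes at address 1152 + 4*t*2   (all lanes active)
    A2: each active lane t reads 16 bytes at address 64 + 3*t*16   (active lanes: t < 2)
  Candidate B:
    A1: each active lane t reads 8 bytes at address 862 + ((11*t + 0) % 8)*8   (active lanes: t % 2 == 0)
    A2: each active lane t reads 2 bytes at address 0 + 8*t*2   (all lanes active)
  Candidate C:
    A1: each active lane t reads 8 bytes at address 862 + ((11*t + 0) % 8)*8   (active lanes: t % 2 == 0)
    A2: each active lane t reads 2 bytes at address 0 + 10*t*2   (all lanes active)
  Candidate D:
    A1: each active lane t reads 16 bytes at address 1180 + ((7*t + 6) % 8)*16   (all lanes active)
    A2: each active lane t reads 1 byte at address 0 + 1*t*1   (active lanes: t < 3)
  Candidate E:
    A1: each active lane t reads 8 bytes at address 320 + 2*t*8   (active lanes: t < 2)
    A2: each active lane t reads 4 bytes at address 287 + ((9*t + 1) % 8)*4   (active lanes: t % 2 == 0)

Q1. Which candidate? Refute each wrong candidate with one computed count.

A: A1 gives 2 transactions, not 3
C: A2 gives 5 transactions, not 4
D: A1 gives 5 transactions, not 3
E: A1 gives 1 transaction, not 3
B: all counts match (3,4)

Answer: B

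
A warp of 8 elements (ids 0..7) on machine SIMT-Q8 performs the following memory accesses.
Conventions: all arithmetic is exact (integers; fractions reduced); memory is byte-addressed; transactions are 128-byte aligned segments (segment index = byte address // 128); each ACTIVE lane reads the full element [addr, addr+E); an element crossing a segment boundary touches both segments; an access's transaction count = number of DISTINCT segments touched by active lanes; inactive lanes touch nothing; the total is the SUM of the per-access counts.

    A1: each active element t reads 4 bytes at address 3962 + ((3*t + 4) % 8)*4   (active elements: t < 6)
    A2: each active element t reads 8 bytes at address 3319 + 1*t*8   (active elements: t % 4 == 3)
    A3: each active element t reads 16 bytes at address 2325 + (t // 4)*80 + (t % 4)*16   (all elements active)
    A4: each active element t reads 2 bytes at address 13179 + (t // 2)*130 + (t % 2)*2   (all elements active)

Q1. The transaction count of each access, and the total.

A1: 2 transactions
A2: 1 transaction
A3: 2 transactions
A4: 5 transactions

Answer: 2,1,2,5; total 10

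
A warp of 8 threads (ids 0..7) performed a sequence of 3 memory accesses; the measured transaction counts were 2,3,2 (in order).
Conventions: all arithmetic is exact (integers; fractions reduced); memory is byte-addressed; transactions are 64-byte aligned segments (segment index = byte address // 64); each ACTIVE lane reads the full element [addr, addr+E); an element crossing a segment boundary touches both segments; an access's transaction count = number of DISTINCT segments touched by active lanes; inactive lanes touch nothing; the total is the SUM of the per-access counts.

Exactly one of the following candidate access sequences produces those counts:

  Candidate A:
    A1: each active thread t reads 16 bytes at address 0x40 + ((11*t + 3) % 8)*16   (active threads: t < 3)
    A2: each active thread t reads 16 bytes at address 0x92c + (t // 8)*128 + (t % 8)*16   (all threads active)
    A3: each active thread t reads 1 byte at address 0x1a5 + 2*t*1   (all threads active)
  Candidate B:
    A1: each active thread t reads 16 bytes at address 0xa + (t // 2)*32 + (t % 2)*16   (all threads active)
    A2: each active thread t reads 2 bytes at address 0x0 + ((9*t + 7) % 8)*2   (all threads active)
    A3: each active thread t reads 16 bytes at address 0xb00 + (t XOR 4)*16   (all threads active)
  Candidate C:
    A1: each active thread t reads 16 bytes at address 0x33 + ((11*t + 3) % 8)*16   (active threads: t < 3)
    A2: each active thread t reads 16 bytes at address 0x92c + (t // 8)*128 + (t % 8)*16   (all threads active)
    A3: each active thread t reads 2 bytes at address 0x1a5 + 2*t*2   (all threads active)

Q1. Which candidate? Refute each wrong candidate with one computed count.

A: A3 gives 1 transaction, not 2
B: A1 gives 3 transactions, not 2
C: all counts match (2,3,2)

Answer: C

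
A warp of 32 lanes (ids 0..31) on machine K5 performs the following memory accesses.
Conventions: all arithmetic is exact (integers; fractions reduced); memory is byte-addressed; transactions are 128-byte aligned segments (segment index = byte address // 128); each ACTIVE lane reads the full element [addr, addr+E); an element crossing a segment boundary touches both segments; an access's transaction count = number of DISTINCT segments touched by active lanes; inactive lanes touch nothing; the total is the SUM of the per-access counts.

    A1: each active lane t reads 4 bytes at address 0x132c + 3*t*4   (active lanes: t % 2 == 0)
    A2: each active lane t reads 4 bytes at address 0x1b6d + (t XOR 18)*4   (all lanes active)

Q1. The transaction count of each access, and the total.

A1: 4 transactions
A2: 2 transactions

Answer: 4,2; total 6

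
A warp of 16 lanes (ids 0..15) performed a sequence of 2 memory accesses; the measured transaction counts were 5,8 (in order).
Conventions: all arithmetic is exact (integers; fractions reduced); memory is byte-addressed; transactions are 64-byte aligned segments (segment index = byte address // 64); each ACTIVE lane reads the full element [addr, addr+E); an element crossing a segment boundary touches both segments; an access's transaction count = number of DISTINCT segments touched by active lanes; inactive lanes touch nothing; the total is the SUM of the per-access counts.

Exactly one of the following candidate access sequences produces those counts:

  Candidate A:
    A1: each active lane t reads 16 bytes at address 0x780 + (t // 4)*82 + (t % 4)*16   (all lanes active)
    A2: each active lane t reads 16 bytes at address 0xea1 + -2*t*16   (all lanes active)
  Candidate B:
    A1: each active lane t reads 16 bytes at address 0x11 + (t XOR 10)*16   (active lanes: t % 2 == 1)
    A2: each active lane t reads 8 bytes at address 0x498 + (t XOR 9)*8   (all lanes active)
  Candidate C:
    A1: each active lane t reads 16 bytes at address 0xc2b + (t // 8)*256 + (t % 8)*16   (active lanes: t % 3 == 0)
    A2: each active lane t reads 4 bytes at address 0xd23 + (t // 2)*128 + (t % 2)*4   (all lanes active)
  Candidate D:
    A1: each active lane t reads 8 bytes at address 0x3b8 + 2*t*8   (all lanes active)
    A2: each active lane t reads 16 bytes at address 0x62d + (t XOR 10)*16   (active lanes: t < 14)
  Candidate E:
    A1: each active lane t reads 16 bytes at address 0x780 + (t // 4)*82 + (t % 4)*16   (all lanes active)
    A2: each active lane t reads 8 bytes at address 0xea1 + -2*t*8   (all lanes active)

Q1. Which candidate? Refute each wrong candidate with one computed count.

B: A2 gives 3 transactions, not 8
C: A1 gives 6 transactions, not 5
D: A2 gives 5 transactions, not 8
E: A2 gives 5 transactions, not 8
A: all counts match (5,8)

Answer: A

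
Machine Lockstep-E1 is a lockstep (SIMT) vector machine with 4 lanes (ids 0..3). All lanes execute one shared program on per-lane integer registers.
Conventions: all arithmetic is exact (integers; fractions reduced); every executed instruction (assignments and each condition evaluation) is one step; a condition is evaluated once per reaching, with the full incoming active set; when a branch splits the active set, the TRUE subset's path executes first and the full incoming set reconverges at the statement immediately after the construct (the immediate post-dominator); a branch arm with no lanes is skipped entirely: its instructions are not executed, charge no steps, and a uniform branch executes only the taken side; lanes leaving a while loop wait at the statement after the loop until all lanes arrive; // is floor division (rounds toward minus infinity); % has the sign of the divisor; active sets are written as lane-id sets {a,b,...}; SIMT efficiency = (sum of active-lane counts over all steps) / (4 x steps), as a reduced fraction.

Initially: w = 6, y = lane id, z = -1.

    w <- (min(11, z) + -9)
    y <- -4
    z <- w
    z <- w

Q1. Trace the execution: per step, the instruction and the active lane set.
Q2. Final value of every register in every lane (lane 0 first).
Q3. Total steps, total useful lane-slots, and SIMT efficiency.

step 0: w <- (min(11, z) + -9)       {0,1,2,3}
step 1: y <- -4                      {0,1,2,3}
step 2: z <- w                       {0,1,2,3}
step 3: z <- w                       {0,1,2,3}

Answer: 4 steps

w: -10,-10,-10,-10
y: -4,-4,-4,-4
z: -10,-10,-10,-10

steps = 4; useful = 16; efficiency = 16/16 = 1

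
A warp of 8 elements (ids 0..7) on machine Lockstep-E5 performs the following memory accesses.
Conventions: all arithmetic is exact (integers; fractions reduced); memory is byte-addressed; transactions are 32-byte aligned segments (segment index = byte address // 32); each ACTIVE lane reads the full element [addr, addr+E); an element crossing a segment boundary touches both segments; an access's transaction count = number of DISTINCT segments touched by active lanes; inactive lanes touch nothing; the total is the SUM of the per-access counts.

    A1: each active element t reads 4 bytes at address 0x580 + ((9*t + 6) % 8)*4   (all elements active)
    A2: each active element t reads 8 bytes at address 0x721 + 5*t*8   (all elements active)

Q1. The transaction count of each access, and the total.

A1: 1 transaction
A2: 10 transactions

Answer: 1,10; total 11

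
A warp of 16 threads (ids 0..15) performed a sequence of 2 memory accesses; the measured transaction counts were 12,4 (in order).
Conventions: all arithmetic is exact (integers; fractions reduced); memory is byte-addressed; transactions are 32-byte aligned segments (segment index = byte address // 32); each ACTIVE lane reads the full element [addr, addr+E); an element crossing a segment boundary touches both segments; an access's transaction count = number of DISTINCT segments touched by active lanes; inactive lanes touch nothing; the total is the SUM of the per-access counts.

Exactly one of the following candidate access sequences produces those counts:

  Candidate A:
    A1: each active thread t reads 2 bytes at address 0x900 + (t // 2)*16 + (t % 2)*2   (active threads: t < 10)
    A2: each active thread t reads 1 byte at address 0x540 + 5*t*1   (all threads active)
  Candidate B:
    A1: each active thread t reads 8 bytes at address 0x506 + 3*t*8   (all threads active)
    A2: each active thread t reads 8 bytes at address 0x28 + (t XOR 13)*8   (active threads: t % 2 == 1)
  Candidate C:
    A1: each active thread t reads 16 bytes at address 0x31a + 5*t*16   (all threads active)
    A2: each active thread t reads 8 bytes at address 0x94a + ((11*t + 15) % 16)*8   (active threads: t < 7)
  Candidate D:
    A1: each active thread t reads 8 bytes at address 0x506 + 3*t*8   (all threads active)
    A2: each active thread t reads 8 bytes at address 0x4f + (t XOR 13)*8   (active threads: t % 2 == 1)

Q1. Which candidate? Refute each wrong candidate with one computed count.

A: A1 gives 3 transactions, not 12
C: A1 gives 24 transactions, not 12
D: A2 gives 5 transactions, not 4
B: all counts match (12,4)

Answer: B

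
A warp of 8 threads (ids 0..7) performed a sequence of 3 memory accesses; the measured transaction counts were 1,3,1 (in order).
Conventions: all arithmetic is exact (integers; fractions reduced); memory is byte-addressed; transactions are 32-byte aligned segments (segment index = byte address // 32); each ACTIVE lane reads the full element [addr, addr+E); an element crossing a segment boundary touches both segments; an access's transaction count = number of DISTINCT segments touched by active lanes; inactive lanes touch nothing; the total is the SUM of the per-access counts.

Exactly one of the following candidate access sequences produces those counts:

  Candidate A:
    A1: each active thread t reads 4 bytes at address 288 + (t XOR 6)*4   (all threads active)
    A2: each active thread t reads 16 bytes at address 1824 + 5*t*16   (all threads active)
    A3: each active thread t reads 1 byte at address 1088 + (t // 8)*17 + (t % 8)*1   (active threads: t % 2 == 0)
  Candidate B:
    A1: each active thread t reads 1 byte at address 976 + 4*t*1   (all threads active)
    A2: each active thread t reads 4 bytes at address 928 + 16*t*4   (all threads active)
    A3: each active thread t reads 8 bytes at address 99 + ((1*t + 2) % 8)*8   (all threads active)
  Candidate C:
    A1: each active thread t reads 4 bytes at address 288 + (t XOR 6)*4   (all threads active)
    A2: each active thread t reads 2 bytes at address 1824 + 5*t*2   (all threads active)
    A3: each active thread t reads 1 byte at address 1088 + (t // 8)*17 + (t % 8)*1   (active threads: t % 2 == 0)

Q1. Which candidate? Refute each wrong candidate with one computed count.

A: A2 gives 8 transactions, not 3
B: A1 gives 2 transactions, not 1
C: all counts match (1,3,1)

Answer: C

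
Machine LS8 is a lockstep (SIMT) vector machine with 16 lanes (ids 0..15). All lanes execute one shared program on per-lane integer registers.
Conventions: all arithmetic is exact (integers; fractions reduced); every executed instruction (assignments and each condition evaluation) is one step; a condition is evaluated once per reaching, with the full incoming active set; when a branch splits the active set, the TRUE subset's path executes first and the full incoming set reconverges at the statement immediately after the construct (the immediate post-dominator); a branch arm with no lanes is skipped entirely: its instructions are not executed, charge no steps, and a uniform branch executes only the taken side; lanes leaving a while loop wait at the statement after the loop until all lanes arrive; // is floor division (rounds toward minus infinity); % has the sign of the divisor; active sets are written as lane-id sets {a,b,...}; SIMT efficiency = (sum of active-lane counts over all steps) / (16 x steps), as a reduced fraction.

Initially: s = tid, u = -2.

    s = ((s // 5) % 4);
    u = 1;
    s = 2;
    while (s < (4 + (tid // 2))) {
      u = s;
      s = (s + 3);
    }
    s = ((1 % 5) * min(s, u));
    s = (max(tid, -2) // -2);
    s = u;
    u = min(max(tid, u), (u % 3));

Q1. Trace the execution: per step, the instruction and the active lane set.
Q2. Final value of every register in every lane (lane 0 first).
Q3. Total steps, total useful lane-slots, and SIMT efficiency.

step 0: s <- ((s // 5) % 4)          {0,1,2,3,4,5,6,7,8,9,10,11,12,13,14,15}
step 1: u <- 1                       {0,1,2,3,4,5,6,7,8,9,10,11,12,13,14,15}
step 2: s <- 2                       {0,1,2,3,4,5,6,7,8,9,10,11,12,13,14,15}
step 3: eval (s < (4 + (tid // 2)))  {0,1,2,3,4,5,6,7,8,9,10,11,12,13,14,15}
step 4: u <- s                       {0,1,2,3,4,5,6,7,8,9,10,11,12,13,14,15}
step 5: s <- (s + 3)                 {0,1,2,3,4,5,6,7,8,9,10,11,12,13,14,15}
step 6: eval (s < (4 + (tid // 2)))  {0,1,2,3,4,5,6,7,8,9,10,11,12,13,14,15}
step 7: u <- s                       {4,5,6,7,8,9,10,11,12,13,14,15}
step 8: s <- (s + 3)                 {4,5,6,7,8,9,10,11,12,13,14,15}
step 9: eval (s < (4 + (tid // 2)))  {4,5,6,7,8,9,10,11,12,13,14,15}
step 10: u <- s                       {10,11,12,13,14,15}
step 11: s <- (s + 3)                 {10,11,12,13,14,15}
step 12: eval (s < (4 + (tid // 2)))  {10,11,12,13,14,15}
step 13: s <- ((1 % 5) * min(s, u))   {0,1,2,3,4,5,6,7,8,9,10,11,12,13,14,15}
step 14: s <- (max(tid, -2) // -2)    {0,1,2,3,4,5,6,7,8,9,10,11,12,13,14,15}
step 15: s <- u                       {0,1,2,3,4,5,6,7,8,9,10,11,12,13,14,15}
step 16: u <- min(max(tid, u), (u % 3)) {0,1,2,3,4,5,6,7,8,9,10,11,12,13,14,15}

Answer: 17 steps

s: 2,2,2,2,5,5,5,5,5,5,8,8,8,8,8,8
u: 2,2,2,2,2,2,2,2,2,2,2,2,2,2,2,2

steps = 17; useful = 230; efficiency = 230/272 = 115/136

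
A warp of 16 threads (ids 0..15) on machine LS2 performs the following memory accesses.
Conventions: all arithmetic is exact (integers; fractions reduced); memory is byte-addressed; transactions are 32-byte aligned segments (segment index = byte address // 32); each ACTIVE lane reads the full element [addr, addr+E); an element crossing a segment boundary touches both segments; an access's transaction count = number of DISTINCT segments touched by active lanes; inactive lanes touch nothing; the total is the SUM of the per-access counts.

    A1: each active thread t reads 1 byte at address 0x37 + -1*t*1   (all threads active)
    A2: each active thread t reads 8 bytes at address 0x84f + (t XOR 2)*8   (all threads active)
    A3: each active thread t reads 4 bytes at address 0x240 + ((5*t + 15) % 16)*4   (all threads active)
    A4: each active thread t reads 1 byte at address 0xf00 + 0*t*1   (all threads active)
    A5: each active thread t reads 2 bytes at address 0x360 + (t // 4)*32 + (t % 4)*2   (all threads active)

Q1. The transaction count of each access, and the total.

A1: 1 transaction
A2: 5 transactions
A3: 2 transactions
A4: 1 transaction
A5: 4 transactions

Answer: 1,5,2,1,4; total 13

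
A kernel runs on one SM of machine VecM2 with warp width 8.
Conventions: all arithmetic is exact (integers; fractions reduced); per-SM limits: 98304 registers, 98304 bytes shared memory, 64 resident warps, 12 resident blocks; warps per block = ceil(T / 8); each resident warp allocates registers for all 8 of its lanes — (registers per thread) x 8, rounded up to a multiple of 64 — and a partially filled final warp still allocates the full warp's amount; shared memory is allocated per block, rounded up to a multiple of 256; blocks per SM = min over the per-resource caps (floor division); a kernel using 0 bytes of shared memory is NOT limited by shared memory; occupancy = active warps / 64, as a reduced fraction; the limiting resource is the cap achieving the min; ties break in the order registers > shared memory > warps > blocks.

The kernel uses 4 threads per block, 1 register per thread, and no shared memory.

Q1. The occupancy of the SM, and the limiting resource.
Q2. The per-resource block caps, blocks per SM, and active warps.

Answer: occupancy 3/16, limited by blocks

registers: 1536 blocks
shared memory: no limit (kernel uses none)
warps: 64 blocks
blocks: 12 blocks

Answer: 12 blocks, 12 active warps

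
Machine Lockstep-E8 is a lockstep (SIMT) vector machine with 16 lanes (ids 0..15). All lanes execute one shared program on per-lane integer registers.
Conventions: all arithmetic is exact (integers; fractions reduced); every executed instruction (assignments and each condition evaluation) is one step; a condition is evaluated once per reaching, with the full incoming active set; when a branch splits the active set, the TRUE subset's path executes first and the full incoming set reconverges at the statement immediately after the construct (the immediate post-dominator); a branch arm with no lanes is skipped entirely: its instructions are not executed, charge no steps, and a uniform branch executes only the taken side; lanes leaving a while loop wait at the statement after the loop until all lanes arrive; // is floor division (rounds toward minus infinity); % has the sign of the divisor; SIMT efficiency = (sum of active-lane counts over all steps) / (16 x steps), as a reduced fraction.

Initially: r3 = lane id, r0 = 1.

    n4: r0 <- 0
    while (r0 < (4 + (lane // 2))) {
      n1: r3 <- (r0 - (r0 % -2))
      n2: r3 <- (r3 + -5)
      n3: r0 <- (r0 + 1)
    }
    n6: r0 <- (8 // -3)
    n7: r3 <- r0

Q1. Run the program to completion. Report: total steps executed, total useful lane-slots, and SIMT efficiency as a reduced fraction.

Answer: 48 steps, 544 useful, 17/24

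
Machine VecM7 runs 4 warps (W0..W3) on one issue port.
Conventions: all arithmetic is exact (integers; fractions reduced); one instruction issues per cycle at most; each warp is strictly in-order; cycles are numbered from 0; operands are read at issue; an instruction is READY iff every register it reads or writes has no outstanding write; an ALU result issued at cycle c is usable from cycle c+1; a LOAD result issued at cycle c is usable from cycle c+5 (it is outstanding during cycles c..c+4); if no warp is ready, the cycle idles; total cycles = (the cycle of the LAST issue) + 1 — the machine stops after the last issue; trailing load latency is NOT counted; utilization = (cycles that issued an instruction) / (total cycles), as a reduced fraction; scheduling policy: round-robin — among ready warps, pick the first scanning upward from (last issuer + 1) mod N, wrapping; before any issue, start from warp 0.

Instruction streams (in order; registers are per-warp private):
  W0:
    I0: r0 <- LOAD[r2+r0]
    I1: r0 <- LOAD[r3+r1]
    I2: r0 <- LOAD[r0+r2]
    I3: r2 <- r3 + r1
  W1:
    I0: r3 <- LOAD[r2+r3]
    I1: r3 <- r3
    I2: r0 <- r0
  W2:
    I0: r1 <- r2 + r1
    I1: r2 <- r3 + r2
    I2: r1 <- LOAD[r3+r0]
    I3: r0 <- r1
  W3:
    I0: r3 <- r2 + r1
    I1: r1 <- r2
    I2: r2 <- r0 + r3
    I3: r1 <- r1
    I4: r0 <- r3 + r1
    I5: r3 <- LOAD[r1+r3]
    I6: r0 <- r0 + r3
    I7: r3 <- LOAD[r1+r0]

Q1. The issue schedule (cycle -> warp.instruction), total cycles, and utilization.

cycle 0: W0.I0
cycle 1: W1.I0
cycle 2: W2.I0
cycle 3: W3.I0
cycle 4: W2.I1
cycle 5: W3.I1
cycle 6: W0.I1
cycle 7: W1.I1
cycle 8: W2.I2
cycle 9: W3.I2
cycle 10: W1.I2
cycle 11: W3.I3
cycle 12: W0.I2
cycle 13: W2.I3
cycle 14: W3.I4
cycle 15: W0.I3
cycle 16: W3.I5
cycle 17: idle
cycle 18: idle
cycle 19: idle
cycle 20: idle
cycle 21: W3.I6
cycle 22: W3.I7

Answer: 23 cycles, utilization 19/23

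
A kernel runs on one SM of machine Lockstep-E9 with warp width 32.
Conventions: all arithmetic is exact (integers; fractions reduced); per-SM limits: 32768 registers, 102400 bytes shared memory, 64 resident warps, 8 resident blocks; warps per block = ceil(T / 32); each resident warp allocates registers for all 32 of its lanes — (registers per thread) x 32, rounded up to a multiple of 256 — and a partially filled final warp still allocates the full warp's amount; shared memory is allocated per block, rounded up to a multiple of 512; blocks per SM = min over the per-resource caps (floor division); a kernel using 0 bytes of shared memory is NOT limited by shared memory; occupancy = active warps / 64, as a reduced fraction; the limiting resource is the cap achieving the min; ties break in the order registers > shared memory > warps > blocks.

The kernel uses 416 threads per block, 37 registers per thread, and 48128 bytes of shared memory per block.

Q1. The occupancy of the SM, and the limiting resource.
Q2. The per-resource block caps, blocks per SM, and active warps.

Answer: occupancy 13/64, limited by registers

registers: 1 block
shared memory: 2 blocks
warps: 4 blocks
blocks: 8 blocks

Answer: 1 block, 13 active warps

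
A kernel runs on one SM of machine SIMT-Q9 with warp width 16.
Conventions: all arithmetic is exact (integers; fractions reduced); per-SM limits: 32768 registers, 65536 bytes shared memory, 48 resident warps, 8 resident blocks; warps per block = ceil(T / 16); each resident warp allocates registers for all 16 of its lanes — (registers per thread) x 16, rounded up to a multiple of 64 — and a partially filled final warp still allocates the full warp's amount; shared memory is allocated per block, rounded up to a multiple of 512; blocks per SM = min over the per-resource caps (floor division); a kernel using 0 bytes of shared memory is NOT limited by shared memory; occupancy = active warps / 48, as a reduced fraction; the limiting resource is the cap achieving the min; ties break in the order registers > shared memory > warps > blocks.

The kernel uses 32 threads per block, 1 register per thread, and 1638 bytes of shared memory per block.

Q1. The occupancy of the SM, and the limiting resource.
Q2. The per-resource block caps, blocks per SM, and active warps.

Answer: occupancy 1/3, limited by blocks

registers: 256 blocks
shared memory: 32 blocks
warps: 24 blocks
blocks: 8 blocks

Answer: 8 blocks, 16 active warps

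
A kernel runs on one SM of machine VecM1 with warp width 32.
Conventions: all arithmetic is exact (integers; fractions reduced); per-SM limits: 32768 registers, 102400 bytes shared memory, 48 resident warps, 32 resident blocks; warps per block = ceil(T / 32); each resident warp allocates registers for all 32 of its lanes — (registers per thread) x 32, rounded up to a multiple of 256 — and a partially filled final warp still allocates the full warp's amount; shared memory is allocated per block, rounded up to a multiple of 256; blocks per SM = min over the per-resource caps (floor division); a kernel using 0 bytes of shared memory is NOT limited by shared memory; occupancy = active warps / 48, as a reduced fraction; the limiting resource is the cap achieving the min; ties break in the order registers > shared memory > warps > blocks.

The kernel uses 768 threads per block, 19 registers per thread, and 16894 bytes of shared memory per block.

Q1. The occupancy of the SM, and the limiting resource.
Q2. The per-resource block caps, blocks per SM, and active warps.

Answer: occupancy 1/2, limited by registers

registers: 1 block
shared memory: 6 blocks
warps: 2 blocks
blocks: 32 blocks

Answer: 1 block, 24 active warps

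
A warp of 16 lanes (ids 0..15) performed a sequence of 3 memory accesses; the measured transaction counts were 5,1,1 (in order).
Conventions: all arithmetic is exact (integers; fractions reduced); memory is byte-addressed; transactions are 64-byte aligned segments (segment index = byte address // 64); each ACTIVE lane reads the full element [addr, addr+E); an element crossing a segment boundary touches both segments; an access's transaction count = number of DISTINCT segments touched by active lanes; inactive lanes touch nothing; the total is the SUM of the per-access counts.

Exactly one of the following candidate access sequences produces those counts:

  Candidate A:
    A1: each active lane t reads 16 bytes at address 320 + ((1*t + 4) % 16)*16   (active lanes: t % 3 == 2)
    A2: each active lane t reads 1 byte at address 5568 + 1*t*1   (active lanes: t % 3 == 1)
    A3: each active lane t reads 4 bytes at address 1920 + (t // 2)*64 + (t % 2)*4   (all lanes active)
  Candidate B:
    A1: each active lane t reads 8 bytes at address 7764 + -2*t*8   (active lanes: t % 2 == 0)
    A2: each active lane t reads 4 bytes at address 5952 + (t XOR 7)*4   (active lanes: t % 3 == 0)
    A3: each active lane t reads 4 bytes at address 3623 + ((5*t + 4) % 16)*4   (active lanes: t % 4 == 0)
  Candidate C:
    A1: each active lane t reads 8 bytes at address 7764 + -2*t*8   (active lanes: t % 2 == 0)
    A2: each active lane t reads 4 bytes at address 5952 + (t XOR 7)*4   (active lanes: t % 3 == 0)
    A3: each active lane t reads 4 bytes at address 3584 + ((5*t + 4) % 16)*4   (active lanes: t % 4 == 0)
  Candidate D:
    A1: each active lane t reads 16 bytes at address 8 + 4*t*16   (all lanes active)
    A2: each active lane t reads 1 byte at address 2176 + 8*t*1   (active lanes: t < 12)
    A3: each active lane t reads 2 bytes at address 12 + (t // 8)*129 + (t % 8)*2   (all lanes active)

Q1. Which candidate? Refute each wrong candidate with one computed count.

A: A1 gives 4 transactions, not 5
B: A3 gives 2 transactions, not 1
D: A1 gives 16 transactions, not 5
C: all counts match (5,1,1)

Answer: C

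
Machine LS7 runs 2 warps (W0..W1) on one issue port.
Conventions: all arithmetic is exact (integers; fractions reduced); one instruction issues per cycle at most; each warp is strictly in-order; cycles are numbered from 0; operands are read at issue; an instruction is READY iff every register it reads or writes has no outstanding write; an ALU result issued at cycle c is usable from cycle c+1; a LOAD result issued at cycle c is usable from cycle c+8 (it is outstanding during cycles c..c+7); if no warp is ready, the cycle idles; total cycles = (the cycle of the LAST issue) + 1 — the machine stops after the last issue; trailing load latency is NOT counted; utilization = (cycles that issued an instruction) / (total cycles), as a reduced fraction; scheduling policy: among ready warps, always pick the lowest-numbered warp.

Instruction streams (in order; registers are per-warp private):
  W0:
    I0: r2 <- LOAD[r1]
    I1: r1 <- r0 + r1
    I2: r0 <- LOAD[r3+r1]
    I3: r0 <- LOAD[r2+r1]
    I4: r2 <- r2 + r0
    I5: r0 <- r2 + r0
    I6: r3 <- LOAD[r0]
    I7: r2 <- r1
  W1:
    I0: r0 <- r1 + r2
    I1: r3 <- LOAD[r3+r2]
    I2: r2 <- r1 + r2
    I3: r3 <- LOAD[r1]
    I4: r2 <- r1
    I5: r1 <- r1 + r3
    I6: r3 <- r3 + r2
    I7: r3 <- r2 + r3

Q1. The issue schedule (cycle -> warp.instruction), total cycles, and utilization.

cycle 0: W0.I0
cycle 1: W0.I1
cycle 2: W0.I2
cycle 3: W1.I0
cycle 4: W1.I1
cycle 5: W1.I2
cycle 6: idle
cycle 7: idle
cycle 8: idle
cycle 9: idle
cycle 10: W0.I3
cycle 11: idle
cycle 12: W1.I3
cycle 13: W1.I4
cycle 14: idle
cycle 15: idle
cycle 16: idle
cycle 17: idle
cycle 18: W0.I4
cycle 19: W0.I5
cycle 20: W0.I6
cycle 21: W0.I7
cycle 22: W1.I5
cycle 23: W1.I6
cycle 24: W1.I7

Answer: 25 cycles, utilization 16/25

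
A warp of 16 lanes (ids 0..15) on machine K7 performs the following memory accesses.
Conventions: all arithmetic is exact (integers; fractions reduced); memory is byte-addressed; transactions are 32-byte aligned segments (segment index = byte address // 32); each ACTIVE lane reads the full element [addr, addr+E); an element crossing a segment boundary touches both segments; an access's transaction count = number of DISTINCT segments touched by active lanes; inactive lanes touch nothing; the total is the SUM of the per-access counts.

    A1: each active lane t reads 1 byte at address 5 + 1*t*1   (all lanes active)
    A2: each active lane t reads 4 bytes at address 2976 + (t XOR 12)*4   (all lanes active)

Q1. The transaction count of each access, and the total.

A1: 1 transaction
A2: 2 transactions

Answer: 1,2; total 3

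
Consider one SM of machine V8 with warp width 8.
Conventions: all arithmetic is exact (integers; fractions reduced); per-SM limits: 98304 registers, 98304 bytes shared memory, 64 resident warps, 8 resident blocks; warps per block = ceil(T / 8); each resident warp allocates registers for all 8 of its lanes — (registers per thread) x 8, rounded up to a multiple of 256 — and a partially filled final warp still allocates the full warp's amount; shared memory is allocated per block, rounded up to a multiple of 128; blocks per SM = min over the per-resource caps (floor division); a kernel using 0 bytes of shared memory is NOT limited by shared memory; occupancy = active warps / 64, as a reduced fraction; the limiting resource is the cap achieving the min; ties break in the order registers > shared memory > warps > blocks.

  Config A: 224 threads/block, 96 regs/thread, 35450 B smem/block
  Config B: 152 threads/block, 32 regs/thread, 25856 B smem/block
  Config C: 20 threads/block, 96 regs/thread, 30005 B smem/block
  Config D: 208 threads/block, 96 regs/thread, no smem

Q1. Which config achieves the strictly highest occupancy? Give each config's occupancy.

occupancies: A 7/8, B 57/64, C 9/64, D 13/16

Answer: B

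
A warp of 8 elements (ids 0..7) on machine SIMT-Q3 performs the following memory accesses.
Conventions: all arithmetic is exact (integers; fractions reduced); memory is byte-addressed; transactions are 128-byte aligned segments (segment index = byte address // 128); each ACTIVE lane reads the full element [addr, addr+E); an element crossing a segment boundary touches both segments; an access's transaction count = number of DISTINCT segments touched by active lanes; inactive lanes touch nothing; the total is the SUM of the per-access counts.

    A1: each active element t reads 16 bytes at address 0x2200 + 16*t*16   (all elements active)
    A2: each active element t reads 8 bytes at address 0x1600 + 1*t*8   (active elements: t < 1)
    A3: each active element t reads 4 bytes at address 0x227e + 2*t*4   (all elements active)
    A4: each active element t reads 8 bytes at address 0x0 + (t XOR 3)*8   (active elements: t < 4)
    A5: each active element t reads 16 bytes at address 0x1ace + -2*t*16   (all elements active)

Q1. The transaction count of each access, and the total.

A1: 8 transactions
A2: 1 transaction
A3: 2 transactions
A4: 1 transaction
A5: 3 transactions

Answer: 8,1,2,1,3; total 15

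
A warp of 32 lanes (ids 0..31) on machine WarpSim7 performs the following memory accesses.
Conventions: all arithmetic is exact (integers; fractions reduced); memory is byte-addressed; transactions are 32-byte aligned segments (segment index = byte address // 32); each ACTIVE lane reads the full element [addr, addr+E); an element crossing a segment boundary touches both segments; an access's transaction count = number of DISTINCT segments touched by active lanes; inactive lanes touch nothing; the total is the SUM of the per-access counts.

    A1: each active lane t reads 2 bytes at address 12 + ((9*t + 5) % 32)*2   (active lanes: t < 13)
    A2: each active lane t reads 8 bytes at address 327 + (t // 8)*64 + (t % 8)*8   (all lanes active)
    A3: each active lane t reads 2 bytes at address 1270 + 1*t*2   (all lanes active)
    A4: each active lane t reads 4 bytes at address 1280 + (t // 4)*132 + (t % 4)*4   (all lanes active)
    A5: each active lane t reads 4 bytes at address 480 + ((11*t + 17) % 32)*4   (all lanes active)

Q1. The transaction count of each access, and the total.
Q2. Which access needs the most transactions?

A1: 3 transactions
A2: 9 transactions
A3: 3 transactions
A4: 11 transactions
A5: 4 transactions

Answer: 3,9,3,11,4; total 30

Answer: A4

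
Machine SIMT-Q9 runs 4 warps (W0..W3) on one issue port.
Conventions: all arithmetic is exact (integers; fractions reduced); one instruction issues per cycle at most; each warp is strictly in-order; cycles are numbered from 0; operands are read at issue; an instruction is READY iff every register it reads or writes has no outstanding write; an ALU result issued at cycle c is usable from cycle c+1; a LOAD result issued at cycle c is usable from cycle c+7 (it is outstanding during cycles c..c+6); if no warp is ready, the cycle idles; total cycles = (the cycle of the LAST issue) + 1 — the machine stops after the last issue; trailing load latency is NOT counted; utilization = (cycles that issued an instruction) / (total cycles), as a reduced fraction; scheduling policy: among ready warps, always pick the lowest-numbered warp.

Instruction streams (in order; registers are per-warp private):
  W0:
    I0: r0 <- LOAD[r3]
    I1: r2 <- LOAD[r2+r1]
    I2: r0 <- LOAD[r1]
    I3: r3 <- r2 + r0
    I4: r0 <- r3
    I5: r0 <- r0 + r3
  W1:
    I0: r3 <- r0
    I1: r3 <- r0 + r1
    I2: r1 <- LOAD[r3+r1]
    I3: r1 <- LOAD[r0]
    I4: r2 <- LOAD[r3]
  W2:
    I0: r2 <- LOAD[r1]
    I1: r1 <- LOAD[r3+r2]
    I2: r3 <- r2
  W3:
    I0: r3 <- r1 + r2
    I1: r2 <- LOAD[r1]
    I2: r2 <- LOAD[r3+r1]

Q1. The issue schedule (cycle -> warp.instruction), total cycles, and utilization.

cycle 0: W0.I0
cycle 1: W0.I1
cycle 2: W1.I0
cycle 3: W1.I1
cycle 4: W1.I2
cycle 5: W2.I0
cycle 6: W3.I0
cycle 7: W0.I2
cycle 8: W3.I1
cycle 9: idle
cycle 10: idle
cycle 11: W1.I3
cycle 12: W1.I4
cycle 13: W2.I1
cycle 14: W0.I3
cycle 15: W0.I4
cycle 16: W0.I5
cycle 17: W2.I2
cycle 18: W3.I2

Answer: 19 cycles, utilization 17/19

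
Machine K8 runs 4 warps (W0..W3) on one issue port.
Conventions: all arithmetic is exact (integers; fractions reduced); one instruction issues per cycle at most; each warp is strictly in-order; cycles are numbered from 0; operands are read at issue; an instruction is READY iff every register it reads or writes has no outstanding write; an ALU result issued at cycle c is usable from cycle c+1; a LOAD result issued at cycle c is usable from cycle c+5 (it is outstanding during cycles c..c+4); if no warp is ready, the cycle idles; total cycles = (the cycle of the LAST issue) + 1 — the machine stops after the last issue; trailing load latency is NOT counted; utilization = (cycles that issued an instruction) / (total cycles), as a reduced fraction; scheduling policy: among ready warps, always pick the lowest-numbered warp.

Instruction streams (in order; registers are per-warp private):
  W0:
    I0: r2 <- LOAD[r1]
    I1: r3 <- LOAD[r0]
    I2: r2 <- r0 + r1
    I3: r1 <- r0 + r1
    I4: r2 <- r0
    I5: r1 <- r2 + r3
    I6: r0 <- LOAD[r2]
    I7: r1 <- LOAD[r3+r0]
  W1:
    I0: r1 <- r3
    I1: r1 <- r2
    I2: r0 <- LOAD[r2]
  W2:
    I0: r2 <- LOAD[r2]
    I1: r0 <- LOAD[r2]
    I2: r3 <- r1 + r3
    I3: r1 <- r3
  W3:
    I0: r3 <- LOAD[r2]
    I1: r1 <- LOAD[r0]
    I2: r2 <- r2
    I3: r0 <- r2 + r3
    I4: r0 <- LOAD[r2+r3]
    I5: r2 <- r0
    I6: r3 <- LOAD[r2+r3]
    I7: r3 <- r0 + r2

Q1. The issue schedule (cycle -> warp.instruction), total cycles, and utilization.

cycle 0: W0.I0
cycle 1: W0.I1
cycle 2: W1.I0
cycle 3: W1.I1
cycle 4: W1.I2
cycle 5: W0.I2
cycle 6: W0.I3
cycle 7: W0.I4
cycle 8: W0.I5
cycle 9: W0.I6
cycle 10: W2.I0
cycle 11: W3.I0
cycle 12: W3.I1
cycle 13: W3.I2
cycle 14: W0.I7
cycle 15: W2.I1
cycle 16: W2.I2
cycle 17: W2.I3
cycle 18: W3.I3
cycle 19: W3.I4
cycle 20: idle
cycle 21: idle
cycle 22: idle
cycle 23: idle
cycle 24: W3.I5
cycle 25: W3.I6
cycle 26: idle
cycle 27: idle
cycle 28: idle
cycle 29: idle
cycle 30: W3.I7

Answer: 31 cycles, utilization 23/31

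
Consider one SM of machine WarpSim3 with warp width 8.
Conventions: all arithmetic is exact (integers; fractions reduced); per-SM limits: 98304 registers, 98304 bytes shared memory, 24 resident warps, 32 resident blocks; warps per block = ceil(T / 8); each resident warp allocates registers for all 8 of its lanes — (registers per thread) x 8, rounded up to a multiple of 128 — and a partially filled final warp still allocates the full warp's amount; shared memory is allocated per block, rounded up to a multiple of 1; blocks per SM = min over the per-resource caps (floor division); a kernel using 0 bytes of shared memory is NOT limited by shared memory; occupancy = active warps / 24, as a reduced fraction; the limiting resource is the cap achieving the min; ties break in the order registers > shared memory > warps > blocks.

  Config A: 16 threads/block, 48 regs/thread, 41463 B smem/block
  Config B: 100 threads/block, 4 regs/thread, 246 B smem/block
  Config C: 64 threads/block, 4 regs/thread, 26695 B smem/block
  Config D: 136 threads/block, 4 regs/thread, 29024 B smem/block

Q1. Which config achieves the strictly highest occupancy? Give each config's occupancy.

occupancies: A 1/6, B 13/24, C 1, D 17/24

Answer: C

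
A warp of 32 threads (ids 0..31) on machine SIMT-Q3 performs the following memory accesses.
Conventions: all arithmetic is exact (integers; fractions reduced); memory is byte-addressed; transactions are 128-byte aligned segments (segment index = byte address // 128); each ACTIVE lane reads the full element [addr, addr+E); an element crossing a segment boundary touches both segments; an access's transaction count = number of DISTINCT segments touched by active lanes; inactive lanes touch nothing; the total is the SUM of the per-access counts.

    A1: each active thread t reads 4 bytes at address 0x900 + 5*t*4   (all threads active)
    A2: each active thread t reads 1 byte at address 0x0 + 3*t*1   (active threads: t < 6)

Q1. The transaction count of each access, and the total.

A1: 5 transactions
A2: 1 transaction

Answer: 5,1; total 6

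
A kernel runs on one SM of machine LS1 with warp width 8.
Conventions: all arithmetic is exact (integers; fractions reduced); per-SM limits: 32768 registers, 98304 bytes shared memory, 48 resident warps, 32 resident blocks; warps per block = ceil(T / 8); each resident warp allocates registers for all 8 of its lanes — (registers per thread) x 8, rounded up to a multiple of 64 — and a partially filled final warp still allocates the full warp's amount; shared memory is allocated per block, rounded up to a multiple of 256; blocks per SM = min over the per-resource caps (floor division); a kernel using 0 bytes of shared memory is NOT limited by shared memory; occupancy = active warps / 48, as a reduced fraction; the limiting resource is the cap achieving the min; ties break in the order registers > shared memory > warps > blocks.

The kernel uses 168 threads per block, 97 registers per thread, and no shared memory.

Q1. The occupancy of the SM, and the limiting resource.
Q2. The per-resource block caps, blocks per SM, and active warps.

Answer: occupancy 7/16, limited by registers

registers: 1 block
shared memory: no limit (kernel uses none)
warps: 2 blocks
blocks: 32 blocks

Answer: 1 block, 21 active warps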